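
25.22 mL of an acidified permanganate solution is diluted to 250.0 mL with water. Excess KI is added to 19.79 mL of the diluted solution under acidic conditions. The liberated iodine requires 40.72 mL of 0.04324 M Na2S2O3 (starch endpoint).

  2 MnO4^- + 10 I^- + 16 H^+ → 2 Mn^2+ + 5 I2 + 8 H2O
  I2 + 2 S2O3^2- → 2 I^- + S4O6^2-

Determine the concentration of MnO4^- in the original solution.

n(S2O3^2-) = 0.04072 × 0.04324 = 1.761 × 10^-3 mol
n(I2) = n(S2O3^2-)/2 = 8.804 × 10^-4 mol
From the 2:5 ratio, n(MnO4^-) in the aliquot = 2/5 × 8.804 × 10^-4 = 3.521 × 10^-4 mol
[MnO4^-]_dilute = 3.521 × 10^-4 / 0.01979 = 0.01779 mol/L
[MnO4^-]_original = 0.01779 × 250.0/25.22 = 0.1764 mol/L

0.1764 M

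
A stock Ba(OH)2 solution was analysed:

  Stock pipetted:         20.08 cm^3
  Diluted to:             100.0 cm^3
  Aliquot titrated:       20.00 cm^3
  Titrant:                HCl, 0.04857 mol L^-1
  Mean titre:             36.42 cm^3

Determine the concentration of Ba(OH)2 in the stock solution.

0.2202 mol/L

Ba(OH)2 + 2 HCl → BaCl2 + 2 H2O
n(HCl) = 0.03642 × 0.04857 = 1.769 × 10^-3 mol
From the 1:2 ratio, n(Ba(OH)2) in the aliquot = 1/2 × 1.769 × 10^-3 = 8.845 × 10^-4 mol
[Ba(OH)2]_dilute = 8.845 × 10^-4 / 0.02000 = 0.04422 mol/L
Dilution factor = 100.0 / 20.08 = 4.980
[Ba(OH)2]_stock = 0.04422 × 4.980 = 0.2202 mol/L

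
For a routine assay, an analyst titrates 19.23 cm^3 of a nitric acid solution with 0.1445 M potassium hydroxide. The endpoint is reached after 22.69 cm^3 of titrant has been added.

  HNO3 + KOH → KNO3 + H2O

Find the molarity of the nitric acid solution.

0.1705 M

n(KOH) = 0.02269 L × 0.1445 mol/L = 3.279 × 10^-3 mol
n(HNO3) = 3.279 × 10^-3 mol (1:1 mole ratio)
[HNO3] = 3.279 × 10^-3 mol / 0.01923 L = 0.1705 mol/L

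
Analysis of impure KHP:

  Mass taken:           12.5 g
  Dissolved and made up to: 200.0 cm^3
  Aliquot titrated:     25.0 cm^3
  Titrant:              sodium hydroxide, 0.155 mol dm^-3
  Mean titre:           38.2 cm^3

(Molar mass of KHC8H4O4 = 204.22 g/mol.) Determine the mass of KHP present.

9.67 g

KHC8H4O4 + NaOH → KNaC8H4O4 + H2O
n(NaOH) per titration = 0.0382 × 0.155 = 5.92 × 10^-3 mol
n(KHC8H4O4) in each aliquot = 5.92 × 10^-3 mol (1:1 ratio)
n(KHC8H4O4) in the whole flask = 5.92 × 10^-3 × 200.0/25.0 = 0.0474 mol
mass of KHC8H4O4 = 0.0474 × 204.22 = 9.67 g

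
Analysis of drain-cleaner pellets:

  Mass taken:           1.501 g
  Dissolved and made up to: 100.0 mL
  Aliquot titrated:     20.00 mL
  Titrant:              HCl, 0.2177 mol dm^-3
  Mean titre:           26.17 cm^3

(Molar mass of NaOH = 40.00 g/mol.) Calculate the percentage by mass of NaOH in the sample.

75.91 %

NaOH + HCl → NaCl + H2O
n(HCl) per titration = 0.02617 × 0.2177 = 5.697 × 10^-3 mol
n(NaOH) in each aliquot = 5.697 × 10^-3 mol (1:1 ratio)
n(NaOH) in the whole flask = 5.697 × 10^-3 × 100.0/20.00 = 0.02849 mol
mass of NaOH = 0.02849 × 40.00 = 1.139 g
% NaOH = 1.139 / 1.501 × 100 = 75.91 %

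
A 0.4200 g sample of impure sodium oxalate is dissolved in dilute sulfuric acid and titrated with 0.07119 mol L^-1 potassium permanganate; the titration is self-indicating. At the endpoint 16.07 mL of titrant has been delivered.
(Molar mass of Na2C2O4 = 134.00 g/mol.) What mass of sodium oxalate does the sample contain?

0.3832 g

2 MnO4^- + 5 C2O4^2- + 16 H^+ → 2 Mn^2+ + 10 CO2 + 8 H2O
n(KMnO4) = 0.01607 L × 0.07119 mol/L = 1.144 × 10^-3 mol
From the 5:2 ratio, n(Na2C2O4) = 5/2 × 1.144 × 10^-3 = 2.860 × 10^-3 mol
mass of Na2C2O4 = 2.860 × 10^-3 × 134.00 g/mol = 0.3832 g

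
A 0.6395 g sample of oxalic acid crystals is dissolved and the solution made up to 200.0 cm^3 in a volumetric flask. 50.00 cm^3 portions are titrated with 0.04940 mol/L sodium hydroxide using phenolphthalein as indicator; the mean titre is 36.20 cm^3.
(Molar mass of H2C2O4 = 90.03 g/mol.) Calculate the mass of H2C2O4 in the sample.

0.3220 g

H2C2O4 + 2 NaOH → Na2C2O4 + 2 H2O
n(NaOH) per titration = 0.03620 × 0.04940 = 1.788 × 10^-3 mol
From the 1:2 ratio, n(H2C2O4) in each aliquot = 1/2 × 1.788 × 10^-3 = 8.941 × 10^-4 mol
n(H2C2O4) in the whole flask = 8.941 × 10^-4 × 200.0/50.00 = 3.577 × 10^-3 mol
mass of H2C2O4 = 3.577 × 10^-3 × 90.03 = 0.3220 g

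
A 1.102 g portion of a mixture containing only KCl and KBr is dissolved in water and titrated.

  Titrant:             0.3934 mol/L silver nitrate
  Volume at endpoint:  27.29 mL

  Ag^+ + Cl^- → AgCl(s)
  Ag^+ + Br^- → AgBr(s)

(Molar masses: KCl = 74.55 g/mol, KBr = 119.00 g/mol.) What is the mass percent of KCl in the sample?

26.72 %

n(AgNO3) = 0.02729 × 0.3934 = 0.01074 mol
Let x = n(KCl), y = n(KBr).
Titrant: 1x + 1y = 0.01074;  mass: 74.55x + 119.00y = 1.102
Solving, x = 3.950 × 10^-3 mol, y = 6.786 × 10^-3 mol
mass of KCl = 3.950 × 10^-3 × 74.55 = 0.2945 g
% KCl = 0.2945 / 1.102 × 100 = 26.72 %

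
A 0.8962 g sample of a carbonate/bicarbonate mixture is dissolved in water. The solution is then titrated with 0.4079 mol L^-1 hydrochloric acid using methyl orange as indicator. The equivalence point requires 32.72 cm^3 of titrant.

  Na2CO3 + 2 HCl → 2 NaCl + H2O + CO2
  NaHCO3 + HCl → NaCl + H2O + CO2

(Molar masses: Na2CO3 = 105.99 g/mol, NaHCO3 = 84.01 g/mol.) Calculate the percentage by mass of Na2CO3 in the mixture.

n(HCl) = 0.03272 × 0.4079 = 0.01335 mol
Let x = n(Na2CO3), y = n(NaHCO3).
Titrant: 2x + 1y = 0.01335;  mass: 105.99x + 84.01y = 0.8962
Solving, x = 3.628 × 10^-3 mol, y = 6.091 × 10^-3 mol
mass of Na2CO3 = 3.628 × 10^-3 × 105.99 = 0.3845 g
% Na2CO3 = 0.3845 / 0.8962 × 100 = 42.91 %

42.91 %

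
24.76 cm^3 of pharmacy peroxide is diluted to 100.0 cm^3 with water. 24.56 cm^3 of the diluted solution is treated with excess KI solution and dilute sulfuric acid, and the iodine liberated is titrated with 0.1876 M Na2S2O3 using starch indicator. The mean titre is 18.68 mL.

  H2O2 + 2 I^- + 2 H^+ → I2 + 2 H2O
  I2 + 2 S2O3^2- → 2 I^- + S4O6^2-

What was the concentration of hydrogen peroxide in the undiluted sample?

0.2881 M

n(S2O3^2-) = 0.01868 × 0.1876 = 3.504 × 10^-3 mol
n(I2) = n(S2O3^2-)/2 = 1.752 × 10^-3 mol
n(H2O2) in the aliquot = 1.752 × 10^-3 mol (1:1 ratio)
[H2O2]_dilute = 1.752 × 10^-3 / 0.02456 = 0.07134 mol/L
[H2O2]_original = 0.07134 × 100.0/24.76 = 0.2881 mol/L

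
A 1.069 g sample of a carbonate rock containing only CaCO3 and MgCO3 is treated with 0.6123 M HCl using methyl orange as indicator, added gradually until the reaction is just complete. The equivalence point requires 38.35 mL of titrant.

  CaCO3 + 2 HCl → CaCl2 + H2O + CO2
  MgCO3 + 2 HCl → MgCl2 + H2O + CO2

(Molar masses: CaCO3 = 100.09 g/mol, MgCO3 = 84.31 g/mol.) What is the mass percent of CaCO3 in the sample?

46.95 %

n(HCl) = 0.03835 × 0.6123 = 0.02348 mol
Let x = n(CaCO3), y = n(MgCO3).
Titrant: 2x + 2y = 0.02348;  mass: 100.09x + 84.31y = 1.069
Solving, x = 5.014 × 10^-3 mol, y = 6.726 × 10^-3 mol
mass of CaCO3 = 5.014 × 10^-3 × 100.09 = 0.5019 g
% CaCO3 = 0.5019 / 1.069 × 100 = 46.95 %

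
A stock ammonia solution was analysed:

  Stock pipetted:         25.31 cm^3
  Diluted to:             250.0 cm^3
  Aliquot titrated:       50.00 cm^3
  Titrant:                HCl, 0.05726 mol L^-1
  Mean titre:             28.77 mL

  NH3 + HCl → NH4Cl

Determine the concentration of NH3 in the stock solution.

0.3254 mol/L

n(HCl) = 0.02877 × 0.05726 = 1.647 × 10^-3 mol
n(NH3) in the aliquot = 1.647 × 10^-3 mol (1:1 ratio)
[NH3]_dilute = 1.647 × 10^-3 / 0.05000 = 0.03295 mol/L
Dilution factor = 250.0 / 25.31 = 9.878
[NH3]_stock = 0.03295 × 9.878 = 0.3254 mol/L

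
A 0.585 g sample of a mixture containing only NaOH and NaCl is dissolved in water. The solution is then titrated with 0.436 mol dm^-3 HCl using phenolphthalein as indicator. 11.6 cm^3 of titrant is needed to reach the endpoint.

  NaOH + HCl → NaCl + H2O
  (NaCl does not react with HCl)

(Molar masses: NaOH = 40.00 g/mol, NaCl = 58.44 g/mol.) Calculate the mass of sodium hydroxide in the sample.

0.202 g

n(HCl) = 0.0116 × 0.436 = 5.06 × 10^-3 mol
Let x = n(NaOH), y = n(NaCl).
Titrant: 1x = 5.06 × 10^-3;  mass: 40.00x + 58.44y = 0.585
Solving, x = 5.06 × 10^-3 mol, y = 6.55 × 10^-3 mol
mass of NaOH = 5.06 × 10^-3 × 40.00 = 0.202 g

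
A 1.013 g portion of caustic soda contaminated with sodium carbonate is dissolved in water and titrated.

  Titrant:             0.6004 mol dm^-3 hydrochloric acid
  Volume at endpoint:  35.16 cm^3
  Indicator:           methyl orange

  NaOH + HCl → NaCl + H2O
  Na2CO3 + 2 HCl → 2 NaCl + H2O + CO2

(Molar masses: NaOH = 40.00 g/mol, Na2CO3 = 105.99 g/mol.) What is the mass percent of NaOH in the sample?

32.13 %

n(HCl) = 0.03516 × 0.6004 = 0.02111 mol
Let x = n(NaOH), y = n(Na2CO3).
Titrant: 1x + 2y = 0.02111;  mass: 40.00x + 105.99y = 1.013
Solving, x = 8.136 × 10^-3 mol, y = 6.487 × 10^-3 mol
mass of NaOH = 8.136 × 10^-3 × 40.00 = 0.3254 g
% NaOH = 0.3254 / 1.013 × 100 = 32.13 %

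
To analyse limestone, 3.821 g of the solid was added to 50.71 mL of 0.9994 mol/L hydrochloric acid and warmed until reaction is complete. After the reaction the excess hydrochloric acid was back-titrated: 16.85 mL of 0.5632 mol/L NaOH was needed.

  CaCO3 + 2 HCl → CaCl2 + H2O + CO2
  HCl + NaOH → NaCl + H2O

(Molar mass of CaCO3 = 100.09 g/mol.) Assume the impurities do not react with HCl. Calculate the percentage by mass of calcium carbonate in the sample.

53.95 %

n(HCl) added = 0.05071 × 0.9994 = 0.05068 mol
n(NaOH) used in back-titration = 0.01685 × 0.5632 = 9.490 × 10^-3 mol
n(HCl) left over = 9.490 × 10^-3 mol (1:1 ratio)
n(HCl) consumed by analyte = 0.05068 − 9.490 × 10^-3 = 0.04119 mol
From the 1:2 ratio, n(CaCO3) = 1/2 × 0.04119 = 0.02059 mol
mass of CaCO3 = 0.02059 × 100.09 = 2.061 g
% CaCO3 = 2.061 / 3.821 × 100 = 53.95 %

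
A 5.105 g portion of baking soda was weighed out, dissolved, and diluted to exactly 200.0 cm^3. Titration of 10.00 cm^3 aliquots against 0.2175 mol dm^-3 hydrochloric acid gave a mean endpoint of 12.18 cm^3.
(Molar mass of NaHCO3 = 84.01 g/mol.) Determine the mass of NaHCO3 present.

4.451 g

NaHCO3 + HCl → NaCl + H2O + CO2
n(HCl) per titration = 0.01218 × 0.2175 = 2.649 × 10^-3 mol
n(NaHCO3) in each aliquot = 2.649 × 10^-3 mol (1:1 ratio)
n(NaHCO3) in the whole flask = 2.649 × 10^-3 × 200.0/10.00 = 0.05298 mol
mass of NaHCO3 = 0.05298 × 84.01 = 4.451 g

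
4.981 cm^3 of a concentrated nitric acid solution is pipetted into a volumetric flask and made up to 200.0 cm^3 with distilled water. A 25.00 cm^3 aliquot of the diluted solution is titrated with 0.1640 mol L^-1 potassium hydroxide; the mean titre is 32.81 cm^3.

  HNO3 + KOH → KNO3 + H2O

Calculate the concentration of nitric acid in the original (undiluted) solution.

8.642 mol/L

n(KOH) = 0.03281 × 0.1640 = 5.381 × 10^-3 mol
n(HNO3) in the aliquot = 5.381 × 10^-3 mol (1:1 ratio)
[HNO3]_dilute = 5.381 × 10^-3 / 0.02500 = 0.2152 mol/L
Dilution factor = 200.0 / 4.981 = 40.15
[HNO3]_stock = 0.2152 × 40.15 = 8.642 mol/L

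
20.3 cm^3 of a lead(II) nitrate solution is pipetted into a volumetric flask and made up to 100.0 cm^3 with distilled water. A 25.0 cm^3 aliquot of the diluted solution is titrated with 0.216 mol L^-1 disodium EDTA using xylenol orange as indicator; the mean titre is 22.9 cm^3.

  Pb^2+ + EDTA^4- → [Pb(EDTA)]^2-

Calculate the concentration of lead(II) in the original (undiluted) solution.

n(EDTA) = 0.0229 × 0.216 = 4.95 × 10^-3 mol
n(Pb2+) in the aliquot = 4.95 × 10^-3 mol (1:1 ratio)
[Pb2+]_dilute = 4.95 × 10^-3 / 0.0250 = 0.198 mol/L
Dilution factor = 100.0 / 20.3 = 4.926
[Pb2+]_stock = 0.198 × 4.926 = 0.975 mol/L

0.975 mol/L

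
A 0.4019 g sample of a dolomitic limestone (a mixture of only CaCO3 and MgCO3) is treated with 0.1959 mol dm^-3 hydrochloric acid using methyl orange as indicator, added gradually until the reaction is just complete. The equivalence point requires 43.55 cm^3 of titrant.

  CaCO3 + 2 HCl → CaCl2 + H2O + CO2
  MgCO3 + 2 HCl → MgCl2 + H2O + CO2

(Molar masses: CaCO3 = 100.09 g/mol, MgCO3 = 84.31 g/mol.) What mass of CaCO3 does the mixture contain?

n(HCl) = 0.04355 × 0.1959 = 8.531 × 10^-3 mol
Let x = n(CaCO3), y = n(MgCO3).
Titrant: 2x + 2y = 8.531 × 10^-3;  mass: 100.09x + 84.31y = 0.4019
Solving, x = 2.678 × 10^-3 mol, y = 1.588 × 10^-3 mol
mass of CaCO3 = 2.678 × 10^-3 × 100.09 = 0.2680 g

0.2680 g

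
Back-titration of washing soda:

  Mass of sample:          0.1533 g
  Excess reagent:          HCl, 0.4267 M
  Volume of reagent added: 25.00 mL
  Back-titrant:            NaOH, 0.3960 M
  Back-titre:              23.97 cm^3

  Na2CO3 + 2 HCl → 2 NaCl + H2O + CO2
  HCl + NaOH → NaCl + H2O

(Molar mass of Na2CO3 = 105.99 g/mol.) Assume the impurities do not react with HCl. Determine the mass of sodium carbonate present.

0.06229 g

n(HCl) added = 0.02500 × 0.4267 = 0.01067 mol
n(NaOH) used in back-titration = 0.02397 × 0.3960 = 9.492 × 10^-3 mol
n(HCl) left over = 9.492 × 10^-3 mol (1:1 ratio)
n(HCl) consumed by analyte = 0.01067 − 9.492 × 10^-3 = 1.175 × 10^-3 mol
From the 1:2 ratio, n(Na2CO3) = 1/2 × 1.175 × 10^-3 = 5.877 × 10^-4 mol
mass of Na2CO3 = 5.877 × 10^-4 × 105.99 = 0.06229 g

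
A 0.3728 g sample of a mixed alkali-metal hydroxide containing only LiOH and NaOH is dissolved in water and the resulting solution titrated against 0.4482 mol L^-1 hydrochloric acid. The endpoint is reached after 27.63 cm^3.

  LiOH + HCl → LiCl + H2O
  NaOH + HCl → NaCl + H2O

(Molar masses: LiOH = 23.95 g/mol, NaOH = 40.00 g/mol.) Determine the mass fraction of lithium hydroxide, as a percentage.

49.05 %

n(HCl) = 0.02763 × 0.4482 = 0.01238 mol
Let x = n(LiOH), y = n(NaOH).
Titrant: 1x + 1y = 0.01238;  mass: 23.95x + 40.00y = 0.3728
Solving, x = 7.636 × 10^-3 mol, y = 4.748 × 10^-3 mol
mass of LiOH = 7.636 × 10^-3 × 23.95 = 0.1829 g
% LiOH = 0.1829 / 0.3728 × 100 = 49.05 %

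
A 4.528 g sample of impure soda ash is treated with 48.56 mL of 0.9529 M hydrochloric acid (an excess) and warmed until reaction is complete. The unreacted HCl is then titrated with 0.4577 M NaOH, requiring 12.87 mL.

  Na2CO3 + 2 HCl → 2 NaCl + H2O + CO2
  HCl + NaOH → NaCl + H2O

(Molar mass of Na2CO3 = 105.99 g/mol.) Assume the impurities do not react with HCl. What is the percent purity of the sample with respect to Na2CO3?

n(HCl) added = 0.04856 × 0.9529 = 0.04627 mol
n(NaOH) used in back-titration = 0.01287 × 0.4577 = 5.891 × 10^-3 mol
n(HCl) left over = 5.891 × 10^-3 mol (1:1 ratio)
n(HCl) consumed by analyte = 0.04627 − 5.891 × 10^-3 = 0.04038 mol
From the 1:2 ratio, n(Na2CO3) = 1/2 × 0.04038 = 0.02019 mol
mass of Na2CO3 = 0.02019 × 105.99 = 2.140 g
% Na2CO3 = 2.140 / 4.528 × 100 = 47.26 %

47.26 %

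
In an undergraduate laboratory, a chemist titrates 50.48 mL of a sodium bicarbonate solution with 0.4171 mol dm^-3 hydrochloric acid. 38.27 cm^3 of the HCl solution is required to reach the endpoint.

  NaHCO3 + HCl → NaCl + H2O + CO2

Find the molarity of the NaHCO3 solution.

0.3162 mol/L

n(HCl) = 0.03827 L × 0.4171 mol/L = 0.01596 mol
n(NaHCO3) = 0.01596 mol (1:1 mole ratio)
[NaHCO3] = 0.01596 mol / 0.05048 L = 0.3162 mol/L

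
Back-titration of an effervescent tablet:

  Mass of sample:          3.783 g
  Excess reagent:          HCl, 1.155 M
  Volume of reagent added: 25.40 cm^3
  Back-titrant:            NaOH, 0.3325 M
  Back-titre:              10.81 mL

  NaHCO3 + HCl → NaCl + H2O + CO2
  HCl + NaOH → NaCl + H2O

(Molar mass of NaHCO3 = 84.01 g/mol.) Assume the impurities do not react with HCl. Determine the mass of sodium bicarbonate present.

n(HCl) added = 0.02540 × 1.155 = 0.02934 mol
n(NaOH) used in back-titration = 0.01081 × 0.3325 = 3.594 × 10^-3 mol
n(HCl) left over = 3.594 × 10^-3 mol (1:1 ratio)
n(HCl) consumed by analyte = 0.02934 − 3.594 × 10^-3 = 0.02574 mol
n(NaHCO3) = 0.02574 mol (1:1 ratio)
mass of NaHCO3 = 0.02574 × 84.01 = 2.163 g

2.163 g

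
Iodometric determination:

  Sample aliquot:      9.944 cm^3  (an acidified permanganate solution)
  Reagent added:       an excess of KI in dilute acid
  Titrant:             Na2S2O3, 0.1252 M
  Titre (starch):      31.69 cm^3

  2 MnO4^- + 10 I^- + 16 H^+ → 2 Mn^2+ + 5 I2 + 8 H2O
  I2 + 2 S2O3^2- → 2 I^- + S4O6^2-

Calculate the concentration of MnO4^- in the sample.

0.07980 M

n(S2O3^2-) = 0.03169 × 0.1252 = 3.968 × 10^-3 mol
n(I2) = n(S2O3^2-)/2 = 1.984 × 10^-3 mol
From the 2:5 ratio, n(MnO4^-) in the aliquot = 2/5 × 1.984 × 10^-3 = 7.935 × 10^-4 mol
[MnO4^-] = 7.935 × 10^-4 / 0.009944 = 0.07980 mol/L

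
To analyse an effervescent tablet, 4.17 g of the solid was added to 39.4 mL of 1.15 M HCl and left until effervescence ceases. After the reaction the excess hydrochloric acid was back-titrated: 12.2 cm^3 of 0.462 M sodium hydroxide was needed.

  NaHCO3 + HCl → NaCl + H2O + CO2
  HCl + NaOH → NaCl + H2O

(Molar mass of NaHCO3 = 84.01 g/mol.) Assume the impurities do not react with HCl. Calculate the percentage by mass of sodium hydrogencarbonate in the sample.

n(HCl) added = 0.0394 × 1.15 = 0.0453 mol
n(NaOH) used in back-titration = 0.0122 × 0.462 = 5.64 × 10^-3 mol
n(HCl) left over = 5.64 × 10^-3 mol (1:1 ratio)
n(HCl) consumed by analyte = 0.0453 − 5.64 × 10^-3 = 0.0397 mol
n(NaHCO3) = 0.0397 mol (1:1 ratio)
mass of NaHCO3 = 0.0397 × 84.01 = 3.33 g
% NaHCO3 = 3.33 / 4.17 × 100 = 79.9 %

79.9 %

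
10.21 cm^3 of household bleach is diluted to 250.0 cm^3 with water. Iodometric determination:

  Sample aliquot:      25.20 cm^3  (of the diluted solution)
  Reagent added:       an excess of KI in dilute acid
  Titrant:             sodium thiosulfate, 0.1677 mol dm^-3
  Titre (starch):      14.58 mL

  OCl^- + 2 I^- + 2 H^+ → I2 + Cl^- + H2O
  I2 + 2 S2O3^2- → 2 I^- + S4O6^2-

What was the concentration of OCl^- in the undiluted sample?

n(S2O3^2-) = 0.01458 × 0.1677 = 2.445 × 10^-3 mol
n(I2) = n(S2O3^2-)/2 = 1.223 × 10^-3 mol
n(OCl^-) in the aliquot = 1.223 × 10^-3 mol (1:1 ratio)
[OCl^-]_dilute = 1.223 × 10^-3 / 0.02520 = 0.04851 mol/L
[OCl^-]_original = 0.04851 × 250.0/10.21 = 1.188 mol/L

1.188 mol/L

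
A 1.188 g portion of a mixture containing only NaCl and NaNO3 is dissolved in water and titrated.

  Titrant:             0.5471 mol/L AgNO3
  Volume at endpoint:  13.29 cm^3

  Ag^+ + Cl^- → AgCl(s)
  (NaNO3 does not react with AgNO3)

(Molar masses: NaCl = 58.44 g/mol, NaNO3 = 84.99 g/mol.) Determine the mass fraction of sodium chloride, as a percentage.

35.77 %

n(AgNO3) = 0.01329 × 0.5471 = 7.271 × 10^-3 mol
Let x = n(NaCl), y = n(NaNO3).
Titrant: 1x = 7.271 × 10^-3;  mass: 58.44x + 84.99y = 1.188
Solving, x = 7.271 × 10^-3 mol, y = 8.979 × 10^-3 mol
mass of NaCl = 7.271 × 10^-3 × 58.44 = 0.4249 g
% NaCl = 0.4249 / 1.188 × 100 = 35.77 %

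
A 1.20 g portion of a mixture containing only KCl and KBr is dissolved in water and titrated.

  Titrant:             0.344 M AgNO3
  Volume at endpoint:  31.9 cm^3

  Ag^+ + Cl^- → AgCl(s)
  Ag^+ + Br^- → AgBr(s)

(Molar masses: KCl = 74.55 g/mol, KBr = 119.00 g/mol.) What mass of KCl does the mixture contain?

n(AgNO3) = 0.0319 × 0.344 = 0.0110 mol
Let x = n(KCl), y = n(KBr).
Titrant: 1x + 1y = 0.0110;  mass: 74.55x + 119.00y = 1.20
Solving, x = 2.38 × 10^-3 mol, y = 8.59 × 10^-3 mol
mass of KCl = 2.38 × 10^-3 × 74.55 = 0.178 g

0.178 g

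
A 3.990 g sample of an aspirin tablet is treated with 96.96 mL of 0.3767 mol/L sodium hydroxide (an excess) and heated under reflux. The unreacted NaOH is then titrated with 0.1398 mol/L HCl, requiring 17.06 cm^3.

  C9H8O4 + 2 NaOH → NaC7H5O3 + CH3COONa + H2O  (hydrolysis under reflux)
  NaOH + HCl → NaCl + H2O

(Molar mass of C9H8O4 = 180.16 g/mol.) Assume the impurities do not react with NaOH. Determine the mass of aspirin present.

n(NaOH) added = 0.09696 × 0.3767 = 0.03652 mol
n(HCl) used in back-titration = 0.01706 × 0.1398 = 2.385 × 10^-3 mol
n(NaOH) left over = 2.385 × 10^-3 mol (1:1 ratio)
n(NaOH) consumed by analyte = 0.03652 − 2.385 × 10^-3 = 0.03414 mol
From the 1:2 ratio, n(C9H8O4) = 1/2 × 0.03414 = 0.01707 mol
mass of C9H8O4 = 0.01707 × 180.16 = 3.075 g

3.075 g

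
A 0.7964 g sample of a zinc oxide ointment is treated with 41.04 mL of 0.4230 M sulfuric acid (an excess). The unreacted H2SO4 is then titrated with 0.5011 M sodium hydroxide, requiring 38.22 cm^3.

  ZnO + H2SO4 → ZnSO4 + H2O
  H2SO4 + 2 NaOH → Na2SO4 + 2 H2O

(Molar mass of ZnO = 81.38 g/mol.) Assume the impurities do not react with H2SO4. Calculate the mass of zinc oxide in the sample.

n(H2SO4) added = 0.04104 × 0.4230 = 0.01736 mol
n(NaOH) used in back-titration = 0.03822 × 0.5011 = 0.01915 mol
From the 1:2 ratio, n(H2SO4) left over = 1/2 × 0.01915 = 9.576 × 10^-3 mol
n(H2SO4) consumed by analyte = 0.01736 − 9.576 × 10^-3 = 7.784 × 10^-3 mol
n(ZnO) = 7.784 × 10^-3 mol (1:1 ratio)
mass of ZnO = 7.784 × 10^-3 × 81.38 = 0.6335 g

0.6335 g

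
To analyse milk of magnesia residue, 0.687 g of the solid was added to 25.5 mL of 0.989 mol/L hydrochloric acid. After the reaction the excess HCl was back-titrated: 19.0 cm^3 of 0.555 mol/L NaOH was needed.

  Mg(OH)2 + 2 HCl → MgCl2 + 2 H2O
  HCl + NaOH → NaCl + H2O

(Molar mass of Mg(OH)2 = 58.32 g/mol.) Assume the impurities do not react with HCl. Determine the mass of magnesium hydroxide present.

n(HCl) added = 0.0255 × 0.989 = 0.0252 mol
n(NaOH) used in back-titration = 0.0190 × 0.555 = 0.0105 mol
n(HCl) left over = 0.0105 mol (1:1 ratio)
n(HCl) consumed by analyte = 0.0252 − 0.0105 = 0.0147 mol
From the 1:2 ratio, n(Mg(OH)2) = 1/2 × 0.0147 = 7.34 × 10^-3 mol
mass of Mg(OH)2 = 7.34 × 10^-3 × 58.32 = 0.428 g

0.428 g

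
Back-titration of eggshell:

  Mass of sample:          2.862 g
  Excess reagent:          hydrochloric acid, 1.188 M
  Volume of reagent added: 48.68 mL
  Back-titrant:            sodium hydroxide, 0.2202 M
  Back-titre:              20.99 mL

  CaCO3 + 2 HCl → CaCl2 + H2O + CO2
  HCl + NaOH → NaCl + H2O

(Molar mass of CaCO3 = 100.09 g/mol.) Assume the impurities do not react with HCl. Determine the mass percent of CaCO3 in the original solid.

n(HCl) added = 0.04868 × 1.188 = 0.05783 mol
n(NaOH) used in back-titration = 0.02099 × 0.2202 = 4.622 × 10^-3 mol
n(HCl) left over = 4.622 × 10^-3 mol (1:1 ratio)
n(HCl) consumed by analyte = 0.05783 − 4.622 × 10^-3 = 0.05321 mol
From the 1:2 ratio, n(CaCO3) = 1/2 × 0.05321 = 0.02660 mol
mass of CaCO3 = 0.02660 × 100.09 = 2.663 g
% CaCO3 = 2.663 / 2.862 × 100 = 93.04 %

93.04 %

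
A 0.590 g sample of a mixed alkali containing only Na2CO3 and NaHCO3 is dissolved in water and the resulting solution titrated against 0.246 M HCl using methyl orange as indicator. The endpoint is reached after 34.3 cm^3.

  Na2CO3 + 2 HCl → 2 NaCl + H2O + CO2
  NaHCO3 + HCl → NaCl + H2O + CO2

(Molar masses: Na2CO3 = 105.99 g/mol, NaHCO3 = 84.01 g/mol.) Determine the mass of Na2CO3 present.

0.203 g

n(HCl) = 0.0343 × 0.246 = 8.44 × 10^-3 mol
Let x = n(Na2CO3), y = n(NaHCO3).
Titrant: 2x + 1y = 8.44 × 10^-3;  mass: 105.99x + 84.01y = 0.590
Solving, x = 1.92 × 10^-3 mol, y = 4.61 × 10^-3 mol
mass of Na2CO3 = 1.92 × 10^-3 × 105.99 = 0.203 g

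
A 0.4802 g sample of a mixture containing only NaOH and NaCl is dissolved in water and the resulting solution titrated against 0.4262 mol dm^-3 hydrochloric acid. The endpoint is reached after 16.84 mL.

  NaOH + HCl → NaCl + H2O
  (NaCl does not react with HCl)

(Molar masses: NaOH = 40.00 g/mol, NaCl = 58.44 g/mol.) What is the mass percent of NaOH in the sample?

n(HCl) = 0.01684 × 0.4262 = 7.177 × 10^-3 mol
Let x = n(NaOH), y = n(NaCl).
Titrant: 1x = 7.177 × 10^-3;  mass: 40.00x + 58.44y = 0.4802
Solving, x = 7.177 × 10^-3 mol, y = 3.304 × 10^-3 mol
mass of NaOH = 7.177 × 10^-3 × 40.00 = 0.2871 g
% NaOH = 0.2871 / 0.4802 × 100 = 59.79 %

59.79 %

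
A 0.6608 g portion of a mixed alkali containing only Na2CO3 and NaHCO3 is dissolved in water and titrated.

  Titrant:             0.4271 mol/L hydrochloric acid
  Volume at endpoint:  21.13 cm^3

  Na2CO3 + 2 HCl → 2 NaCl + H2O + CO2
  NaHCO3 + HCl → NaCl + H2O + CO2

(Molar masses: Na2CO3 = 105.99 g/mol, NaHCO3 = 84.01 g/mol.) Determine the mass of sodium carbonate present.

0.1664 g

n(HCl) = 0.02113 × 0.4271 = 9.025 × 10^-3 mol
Let x = n(Na2CO3), y = n(NaHCO3).
Titrant: 2x + 1y = 9.025 × 10^-3;  mass: 105.99x + 84.01y = 0.6608
Solving, x = 1.570 × 10^-3 mol, y = 5.886 × 10^-3 mol
mass of Na2CO3 = 1.570 × 10^-3 × 105.99 = 0.1664 g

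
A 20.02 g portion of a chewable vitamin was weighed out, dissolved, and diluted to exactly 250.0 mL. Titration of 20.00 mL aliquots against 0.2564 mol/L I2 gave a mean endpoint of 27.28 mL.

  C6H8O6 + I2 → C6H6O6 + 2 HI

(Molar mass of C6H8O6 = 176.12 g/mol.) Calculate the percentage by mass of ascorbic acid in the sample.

76.92 %

n(I2) per titration = 0.02728 × 0.2564 = 6.995 × 10^-3 mol
n(C6H8O6) in each aliquot = 6.995 × 10^-3 mol (1:1 ratio)
n(C6H8O6) in the whole flask = 6.995 × 10^-3 × 250.0/20.00 = 0.08743 mol
mass of C6H8O6 = 0.08743 × 176.12 = 15.40 g
% C6H8O6 = 15.40 / 20.02 × 100 = 76.92 %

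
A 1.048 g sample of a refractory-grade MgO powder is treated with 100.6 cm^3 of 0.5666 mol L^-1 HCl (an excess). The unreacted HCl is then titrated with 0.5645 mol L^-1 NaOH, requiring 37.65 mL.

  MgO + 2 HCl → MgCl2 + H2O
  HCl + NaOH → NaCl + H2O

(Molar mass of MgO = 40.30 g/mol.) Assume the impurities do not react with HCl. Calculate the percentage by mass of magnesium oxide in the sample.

n(HCl) added = 0.1006 × 0.5666 = 0.05700 mol
n(NaOH) used in back-titration = 0.03765 × 0.5645 = 0.02125 mol
n(HCl) left over = 0.02125 mol (1:1 ratio)
n(HCl) consumed by analyte = 0.05700 − 0.02125 = 0.03575 mol
From the 1:2 ratio, n(MgO) = 1/2 × 0.03575 = 0.01787 mol
mass of MgO = 0.01787 × 40.30 = 0.7203 g
% MgO = 0.7203 / 1.048 × 100 = 68.73 %

68.73 %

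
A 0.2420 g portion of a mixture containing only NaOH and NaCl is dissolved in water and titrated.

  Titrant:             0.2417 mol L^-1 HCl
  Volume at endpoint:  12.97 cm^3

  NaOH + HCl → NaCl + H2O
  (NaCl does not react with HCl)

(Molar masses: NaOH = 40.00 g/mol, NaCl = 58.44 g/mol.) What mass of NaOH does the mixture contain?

n(HCl) = 0.01297 × 0.2417 = 3.135 × 10^-3 mol
Let x = n(NaOH), y = n(NaCl).
Titrant: 1x = 3.135 × 10^-3;  mass: 40.00x + 58.44y = 0.2420
Solving, x = 3.135 × 10^-3 mol, y = 1.995 × 10^-3 mol
mass of NaOH = 3.135 × 10^-3 × 40.00 = 0.1254 g

0.1254 g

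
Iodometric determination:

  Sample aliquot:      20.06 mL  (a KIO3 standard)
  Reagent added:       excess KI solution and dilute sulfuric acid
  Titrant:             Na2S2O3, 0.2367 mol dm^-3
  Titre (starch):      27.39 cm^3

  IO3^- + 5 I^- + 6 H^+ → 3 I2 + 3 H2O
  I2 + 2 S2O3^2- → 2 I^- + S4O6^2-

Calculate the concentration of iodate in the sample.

n(S2O3^2-) = 0.02739 × 0.2367 = 6.483 × 10^-3 mol
n(I2) = n(S2O3^2-)/2 = 3.242 × 10^-3 mol
From the 1:3 ratio, n(IO3^-) in the aliquot = 1/3 × 3.242 × 10^-3 = 1.081 × 10^-3 mol
[IO3^-] = 1.081 × 10^-3 / 0.02006 = 0.05387 mol/L

0.05387 mol/L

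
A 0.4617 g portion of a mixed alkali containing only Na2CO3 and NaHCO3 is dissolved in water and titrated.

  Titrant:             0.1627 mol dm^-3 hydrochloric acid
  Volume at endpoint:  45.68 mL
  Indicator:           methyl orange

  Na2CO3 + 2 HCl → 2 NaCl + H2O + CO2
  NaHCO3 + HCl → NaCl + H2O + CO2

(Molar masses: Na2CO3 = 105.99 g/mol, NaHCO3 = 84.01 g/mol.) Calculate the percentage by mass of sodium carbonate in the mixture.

60.20 %

n(HCl) = 0.04568 × 0.1627 = 7.432 × 10^-3 mol
Let x = n(Na2CO3), y = n(NaHCO3).
Titrant: 2x + 1y = 7.432 × 10^-3;  mass: 105.99x + 84.01y = 0.4617
Solving, x = 2.623 × 10^-3 mol, y = 2.187 × 10^-3 mol
mass of Na2CO3 = 2.623 × 10^-3 × 105.99 = 0.2780 g
% Na2CO3 = 0.2780 / 0.4617 × 100 = 60.20 %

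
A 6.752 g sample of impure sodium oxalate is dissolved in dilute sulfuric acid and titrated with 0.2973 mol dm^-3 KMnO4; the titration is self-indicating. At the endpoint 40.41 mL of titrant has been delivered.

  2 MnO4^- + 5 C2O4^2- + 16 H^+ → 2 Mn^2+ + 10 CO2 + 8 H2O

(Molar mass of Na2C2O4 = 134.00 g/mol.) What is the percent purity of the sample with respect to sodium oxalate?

n(KMnO4) = 0.04041 L × 0.2973 mol/L = 0.01201 mol
From the 5:2 ratio, n(Na2C2O4) = 5/2 × 0.01201 = 0.03003 mol
mass of Na2C2O4 = 0.03003 × 134.00 g/mol = 4.025 g
% Na2C2O4 = 4.025 / 6.752 × 100 = 59.61 %

59.61 %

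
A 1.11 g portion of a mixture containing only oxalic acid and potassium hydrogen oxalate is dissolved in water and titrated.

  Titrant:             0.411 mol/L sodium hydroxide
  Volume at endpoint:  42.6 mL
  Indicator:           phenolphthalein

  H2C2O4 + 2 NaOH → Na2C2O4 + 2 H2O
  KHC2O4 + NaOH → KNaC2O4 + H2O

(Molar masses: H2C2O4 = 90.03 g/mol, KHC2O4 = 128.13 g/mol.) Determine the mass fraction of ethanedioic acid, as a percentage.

55.3 %

n(NaOH) = 0.0426 × 0.411 = 0.0175 mol
Let x = n(H2C2O4), y = n(KHC2O4).
Titrant: 2x + 1y = 0.0175;  mass: 90.03x + 128.13y = 1.11
Solving, x = 6.82 × 10^-3 mol, y = 3.87 × 10^-3 mol
mass of H2C2O4 = 6.82 × 10^-3 × 90.03 = 0.614 g
% H2C2O4 = 0.614 / 1.11 × 100 = 55.3 %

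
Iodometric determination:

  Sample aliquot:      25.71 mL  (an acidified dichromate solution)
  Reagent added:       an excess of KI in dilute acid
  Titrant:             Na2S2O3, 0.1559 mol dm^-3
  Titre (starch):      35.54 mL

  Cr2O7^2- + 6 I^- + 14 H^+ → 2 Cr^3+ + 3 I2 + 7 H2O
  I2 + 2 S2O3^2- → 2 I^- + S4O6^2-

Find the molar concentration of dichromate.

0.03592 mol/L

n(S2O3^2-) = 0.03554 × 0.1559 = 5.541 × 10^-3 mol
n(I2) = n(S2O3^2-)/2 = 2.770 × 10^-3 mol
From the 1:3 ratio, n(Cr2O7^2-) in the aliquot = 1/3 × 2.770 × 10^-3 = 9.234 × 10^-4 mol
[Cr2O7^2-] = 9.234 × 10^-4 / 0.02571 = 0.03592 mol/L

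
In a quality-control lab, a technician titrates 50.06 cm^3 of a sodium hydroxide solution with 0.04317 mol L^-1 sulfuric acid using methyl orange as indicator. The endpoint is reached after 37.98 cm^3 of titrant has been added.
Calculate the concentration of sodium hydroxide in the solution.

2 NaOH + H2SO4 → Na2SO4 + 2 H2O
n(H2SO4) = 0.03798 L × 0.04317 mol/L = 1.640 × 10^-3 mol
From the 2:1 mole ratio, n(NaOH) = 2/1 × 1.640 × 10^-3 = 3.279 × 10^-3 mol
[NaOH] = 3.279 × 10^-3 mol / 0.05006 L = 0.06551 mol/L

0.06551 mol/L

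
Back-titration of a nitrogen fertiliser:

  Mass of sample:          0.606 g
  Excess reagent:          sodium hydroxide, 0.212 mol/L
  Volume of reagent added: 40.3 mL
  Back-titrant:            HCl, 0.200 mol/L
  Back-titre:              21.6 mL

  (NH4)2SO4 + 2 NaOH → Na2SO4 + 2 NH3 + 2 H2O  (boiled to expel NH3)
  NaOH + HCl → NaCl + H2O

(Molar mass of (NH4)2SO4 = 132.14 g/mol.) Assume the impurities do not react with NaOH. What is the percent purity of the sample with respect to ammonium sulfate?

n(NaOH) added = 0.0403 × 0.212 = 8.54 × 10^-3 mol
n(HCl) used in back-titration = 0.0216 × 0.200 = 4.32 × 10^-3 mol
n(NaOH) left over = 4.32 × 10^-3 mol (1:1 ratio)
n(NaOH) consumed by analyte = 8.54 × 10^-3 − 4.32 × 10^-3 = 4.22 × 10^-3 mol
From the 1:2 ratio, n((NH4)2SO4) = 1/2 × 4.22 × 10^-3 = 2.11 × 10^-3 mol
mass of (NH4)2SO4 = 2.11 × 10^-3 × 132.14 = 0.279 g
% (NH4)2SO4 = 0.279 / 0.606 × 100 = 46.0 %

46.0 %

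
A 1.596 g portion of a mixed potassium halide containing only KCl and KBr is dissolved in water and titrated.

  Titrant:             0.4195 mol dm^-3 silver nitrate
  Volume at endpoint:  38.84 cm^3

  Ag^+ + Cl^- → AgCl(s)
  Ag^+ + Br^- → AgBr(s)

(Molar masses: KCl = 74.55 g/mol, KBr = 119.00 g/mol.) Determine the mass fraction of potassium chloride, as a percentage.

n(AgNO3) = 0.03884 × 0.4195 = 0.01629 mol
Let x = n(KCl), y = n(KBr).
Titrant: 1x + 1y = 0.01629;  mass: 74.55x + 119.00y = 1.596
Solving, x = 7.715 × 10^-3 mol, y = 8.579 × 10^-3 mol
mass of KCl = 7.715 × 10^-3 × 74.55 = 0.5751 g
% KCl = 0.5751 / 1.596 × 100 = 36.04 %

36.04 %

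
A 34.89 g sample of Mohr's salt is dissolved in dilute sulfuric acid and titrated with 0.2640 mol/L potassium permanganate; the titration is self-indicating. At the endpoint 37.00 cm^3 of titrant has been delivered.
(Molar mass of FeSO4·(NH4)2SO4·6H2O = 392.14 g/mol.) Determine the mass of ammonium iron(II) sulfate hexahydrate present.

19.15 g

MnO4^- + 5 Fe^2+ + 8 H^+ → Mn^2+ + 5 Fe^3+ + 4 H2O
n(KMnO4) = 0.03700 L × 0.2640 mol/L = 9.768 × 10^-3 mol
From the 5:1 ratio, n(FeSO4·(NH4)2SO4·6H2O) = 5/1 × 9.768 × 10^-3 = 0.04884 mol
mass of FeSO4·(NH4)2SO4·6H2O = 0.04884 × 392.14 g/mol = 19.15 g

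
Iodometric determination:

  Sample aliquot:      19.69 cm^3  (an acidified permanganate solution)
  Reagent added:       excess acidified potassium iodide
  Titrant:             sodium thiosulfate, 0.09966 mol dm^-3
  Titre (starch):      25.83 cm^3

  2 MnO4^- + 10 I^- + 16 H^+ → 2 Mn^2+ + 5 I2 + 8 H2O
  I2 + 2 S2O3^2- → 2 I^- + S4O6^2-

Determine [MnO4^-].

n(S2O3^2-) = 0.02583 × 0.09966 = 2.574 × 10^-3 mol
n(I2) = n(S2O3^2-)/2 = 1.287 × 10^-3 mol
From the 2:5 ratio, n(MnO4^-) in the aliquot = 2/5 × 1.287 × 10^-3 = 5.148 × 10^-4 mol
[MnO4^-] = 5.148 × 10^-4 / 0.01969 = 0.02615 mol/L

0.02615 mol/L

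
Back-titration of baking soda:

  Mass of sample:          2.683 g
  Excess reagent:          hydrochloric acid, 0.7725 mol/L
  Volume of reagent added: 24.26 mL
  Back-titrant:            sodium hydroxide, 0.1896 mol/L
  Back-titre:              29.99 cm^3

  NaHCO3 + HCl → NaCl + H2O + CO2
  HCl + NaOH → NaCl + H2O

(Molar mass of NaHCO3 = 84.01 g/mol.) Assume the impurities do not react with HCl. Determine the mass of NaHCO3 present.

1.097 g

n(HCl) added = 0.02426 × 0.7725 = 0.01874 mol
n(NaOH) used in back-titration = 0.02999 × 0.1896 = 5.686 × 10^-3 mol
n(HCl) left over = 5.686 × 10^-3 mol (1:1 ratio)
n(HCl) consumed by analyte = 0.01874 − 5.686 × 10^-3 = 0.01305 mol
n(NaHCO3) = 0.01305 mol (1:1 ratio)
mass of NaHCO3 = 0.01305 × 84.01 = 1.097 g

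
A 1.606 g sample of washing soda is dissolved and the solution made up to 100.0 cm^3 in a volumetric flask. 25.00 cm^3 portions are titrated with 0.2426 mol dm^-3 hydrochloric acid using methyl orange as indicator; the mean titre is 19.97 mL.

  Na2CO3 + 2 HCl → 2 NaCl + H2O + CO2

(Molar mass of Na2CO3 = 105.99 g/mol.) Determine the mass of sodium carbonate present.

n(HCl) per titration = 0.01997 × 0.2426 = 4.845 × 10^-3 mol
From the 1:2 ratio, n(Na2CO3) in each aliquot = 1/2 × 4.845 × 10^-3 = 2.422 × 10^-3 mol
n(Na2CO3) in the whole flask = 2.422 × 10^-3 × 100.0/25.00 = 9.689 × 10^-3 mol
mass of Na2CO3 = 9.689 × 10^-3 × 105.99 = 1.027 g

1.027 g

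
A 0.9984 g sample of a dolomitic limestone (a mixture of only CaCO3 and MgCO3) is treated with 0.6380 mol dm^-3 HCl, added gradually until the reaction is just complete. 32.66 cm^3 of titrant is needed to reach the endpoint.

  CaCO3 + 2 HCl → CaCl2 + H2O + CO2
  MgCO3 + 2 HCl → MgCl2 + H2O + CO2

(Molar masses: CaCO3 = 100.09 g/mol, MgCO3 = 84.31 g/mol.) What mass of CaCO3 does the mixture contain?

n(HCl) = 0.03266 × 0.6380 = 0.02084 mol
Let x = n(CaCO3), y = n(MgCO3).
Titrant: 2x + 2y = 0.02084;  mass: 100.09x + 84.31y = 0.9984
Solving, x = 7.605 × 10^-3 mol, y = 2.813 × 10^-3 mol
mass of CaCO3 = 7.605 × 10^-3 × 100.09 = 0.7612 g

0.7612 g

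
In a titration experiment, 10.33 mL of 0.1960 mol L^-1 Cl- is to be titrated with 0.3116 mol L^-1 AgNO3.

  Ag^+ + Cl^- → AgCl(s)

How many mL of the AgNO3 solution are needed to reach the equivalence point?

n(Cl-) = 0.01033 L × 0.1960 mol/L = 2.025 × 10^-3 mol
n(AgNO3) = 2.025 × 10^-3 mol (1:1 stoichiometry)
V(AgNO3) = 2.025 × 10^-3 mol / 0.3116 mol/L = 0.006498 L = 6.498 mL

6.498 mL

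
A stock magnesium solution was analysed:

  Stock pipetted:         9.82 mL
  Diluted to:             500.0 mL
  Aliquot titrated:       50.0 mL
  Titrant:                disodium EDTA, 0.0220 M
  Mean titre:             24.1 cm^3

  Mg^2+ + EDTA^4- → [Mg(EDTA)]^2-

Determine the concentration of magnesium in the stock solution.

n(EDTA) = 0.0241 × 0.0220 = 5.30 × 10^-4 mol
n(Mg2+) in the aliquot = 5.30 × 10^-4 mol (1:1 ratio)
[Mg2+]_dilute = 5.30 × 10^-4 / 0.0500 = 0.0106 mol/L
Dilution factor = 500.0 / 9.82 = 50.92
[Mg2+]_stock = 0.0106 × 50.92 = 0.540 mol/L

0.540 M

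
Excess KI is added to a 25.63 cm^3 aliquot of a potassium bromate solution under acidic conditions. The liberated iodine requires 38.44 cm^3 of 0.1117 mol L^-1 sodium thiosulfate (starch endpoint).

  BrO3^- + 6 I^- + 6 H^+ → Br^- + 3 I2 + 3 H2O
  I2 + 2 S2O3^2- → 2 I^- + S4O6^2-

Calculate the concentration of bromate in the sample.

0.02792 mol/L

n(S2O3^2-) = 0.03844 × 0.1117 = 4.294 × 10^-3 mol
n(I2) = n(S2O3^2-)/2 = 2.147 × 10^-3 mol
From the 1:3 ratio, n(BrO3^-) in the aliquot = 1/3 × 2.147 × 10^-3 = 7.156 × 10^-4 mol
[BrO3^-] = 7.156 × 10^-4 / 0.02563 = 0.02792 mol/L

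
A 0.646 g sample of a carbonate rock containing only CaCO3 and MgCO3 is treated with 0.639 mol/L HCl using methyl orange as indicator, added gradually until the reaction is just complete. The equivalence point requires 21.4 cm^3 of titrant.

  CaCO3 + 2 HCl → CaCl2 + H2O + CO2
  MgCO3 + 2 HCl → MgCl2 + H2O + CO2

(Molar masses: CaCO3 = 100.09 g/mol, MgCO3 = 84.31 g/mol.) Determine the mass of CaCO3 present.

0.441 g

n(HCl) = 0.0214 × 0.639 = 0.0137 mol
Let x = n(CaCO3), y = n(MgCO3).
Titrant: 2x + 2y = 0.0137;  mass: 100.09x + 84.31y = 0.646
Solving, x = 4.41 × 10^-3 mol, y = 2.43 × 10^-3 mol
mass of CaCO3 = 4.41 × 10^-3 × 100.09 = 0.441 g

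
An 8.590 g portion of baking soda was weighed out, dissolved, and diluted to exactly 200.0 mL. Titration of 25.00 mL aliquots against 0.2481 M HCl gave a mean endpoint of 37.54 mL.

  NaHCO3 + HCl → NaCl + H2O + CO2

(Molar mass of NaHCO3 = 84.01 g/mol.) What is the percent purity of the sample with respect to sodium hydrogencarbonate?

72.87 %

n(HCl) per titration = 0.03754 × 0.2481 = 9.314 × 10^-3 mol
n(NaHCO3) in each aliquot = 9.314 × 10^-3 mol (1:1 ratio)
n(NaHCO3) in the whole flask = 9.314 × 10^-3 × 200.0/25.00 = 0.07451 mol
mass of NaHCO3 = 0.07451 × 84.01 = 6.260 g
% NaHCO3 = 6.260 / 8.590 × 100 = 72.87 %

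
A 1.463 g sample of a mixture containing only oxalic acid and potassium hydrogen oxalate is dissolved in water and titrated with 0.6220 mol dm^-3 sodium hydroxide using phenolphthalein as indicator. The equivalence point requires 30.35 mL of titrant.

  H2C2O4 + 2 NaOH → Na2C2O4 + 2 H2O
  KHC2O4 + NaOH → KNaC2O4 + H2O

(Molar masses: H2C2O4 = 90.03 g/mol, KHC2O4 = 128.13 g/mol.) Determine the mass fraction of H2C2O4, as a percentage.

n(NaOH) = 0.03035 × 0.6220 = 0.01888 mol
Let x = n(H2C2O4), y = n(KHC2O4).
Titrant: 2x + 1y = 0.01888;  mass: 90.03x + 128.13y = 1.463
Solving, x = 5.750 × 10^-3 mol, y = 7.378 × 10^-3 mol
mass of H2C2O4 = 5.750 × 10^-3 × 90.03 = 0.5177 g
% H2C2O4 = 0.5177 / 1.463 × 100 = 35.38 %

35.38 %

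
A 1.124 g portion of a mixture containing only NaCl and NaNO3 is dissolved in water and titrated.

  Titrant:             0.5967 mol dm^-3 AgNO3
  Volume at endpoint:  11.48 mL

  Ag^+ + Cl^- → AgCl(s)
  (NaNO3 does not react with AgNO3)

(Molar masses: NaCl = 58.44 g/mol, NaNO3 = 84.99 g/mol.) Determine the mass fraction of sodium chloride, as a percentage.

n(AgNO3) = 0.01148 × 0.5967 = 6.850 × 10^-3 mol
Let x = n(NaCl), y = n(NaNO3).
Titrant: 1x = 6.850 × 10^-3;  mass: 58.44x + 84.99y = 1.124
Solving, x = 6.850 × 10^-3 mol, y = 8.515 × 10^-3 mol
mass of NaCl = 6.850 × 10^-3 × 58.44 = 0.4003 g
% NaCl = 0.4003 / 1.124 × 100 = 35.62 %

35.62 %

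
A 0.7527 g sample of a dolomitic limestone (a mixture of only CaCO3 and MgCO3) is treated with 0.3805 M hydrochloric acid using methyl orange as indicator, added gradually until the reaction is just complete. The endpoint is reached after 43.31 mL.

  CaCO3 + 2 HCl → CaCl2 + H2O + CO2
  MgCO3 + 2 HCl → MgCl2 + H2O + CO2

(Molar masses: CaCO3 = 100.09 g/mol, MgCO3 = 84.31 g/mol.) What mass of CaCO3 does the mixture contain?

0.3679 g

n(HCl) = 0.04331 × 0.3805 = 0.01648 mol
Let x = n(CaCO3), y = n(MgCO3).
Titrant: 2x + 2y = 0.01648;  mass: 100.09x + 84.31y = 0.7527
Solving, x = 3.676 × 10^-3 mol, y = 4.564 × 10^-3 mol
mass of CaCO3 = 3.676 × 10^-3 × 100.09 = 0.3679 g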